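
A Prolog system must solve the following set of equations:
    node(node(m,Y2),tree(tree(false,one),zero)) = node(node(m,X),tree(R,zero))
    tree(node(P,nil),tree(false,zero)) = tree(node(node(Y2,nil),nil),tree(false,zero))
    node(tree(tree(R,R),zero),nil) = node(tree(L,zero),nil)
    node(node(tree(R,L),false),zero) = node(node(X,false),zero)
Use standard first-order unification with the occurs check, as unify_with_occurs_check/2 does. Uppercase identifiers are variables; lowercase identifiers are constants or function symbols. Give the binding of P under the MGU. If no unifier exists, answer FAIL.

Decompose node/2: node(m,Y2) = node(m,X),  tree(tree(false,one),zero) = tree(R,zero).
Decompose node/2: m = m,  Y2 = X.
Delete trivial equation m = m.
Bind Y2 := X; substituting into the one remaining equation that mentions Y2 gives: tree(node(P,nil),tree(false,zero)) = tree(node(node(X,nil),nil),tree(false,zero)).
Decompose tree/2: tree(false,one) = R,  zero = zero.
Bind R := tree(false,one); substituting into the 2 remaining equations that mention R gives: node(tree(tree(tree(false,one),tree(false,one)),zero),nil) = node(tree(L,zero),nil),  node(node(tree(tree(false,one),L),false),zero) = node(node(X,false),zero).
Delete trivial equation zero = zero.
Decompose tree/2: node(P,nil) = node(node(X,nil),nil),  tree(false,zero) = tree(false,zero).
Decompose node/2: P = node(X,nil),  nil = nil.
Bind P := node(X,nil); no other remaining equation mentions P.
Delete trivial equation nil = nil.
Delete trivial equation tree(false,zero) = tree(false,zero).
Decompose node/2: tree(tree(tree(false,one),tree(false,one)),zero) = tree(L,zero),  nil = nil.
Decompose tree/2: tree(tree(false,one),tree(false,one)) = L,  zero = zero.
Bind L := tree(tree(false,one),tree(false,one)); substituting into the one remaining equation that mentions L gives: node(node(tree(tree(false,one),tree(tree(false,one),tree(false,one))),false),zero) = node(node(X,false),zero).
Delete trivial equation zero = zero.
Delete trivial equation nil = nil.
Decompose node/2: node(tree(tree(false,one),tree(tree(false,one),tree(false,one))),false) = node(X,false),  zero = zero.
Decompose node/2: tree(tree(false,one),tree(tree(false,one),tree(false,one))) = X,  false = false.
Bind X := tree(tree(false,one),tree(tree(false,one),tree(false,one))); no other remaining equation mentions X. Substituting into the earlier bindings gives Y2 := tree(tree(false,one),tree(tree(false,one),tree(false,one))), P := node(tree(tree(false,one),tree(tree(false,one),tree(false,one))),nil).
Delete trivial equation false = false.
Delete trivial equation zero = zero.
MGU = { Y2 -> tree(tree(false,one),tree(tree(false,one),tree(false,one))), R -> tree(false,one), P -> node(tree(tree(false,one),tree(tree(false,one),tree(false,one))),nil), L -> tree(tree(false,one),tree(false,one)), X -> tree(tree(false,one),tree(tree(false,one),tree(false,one))) }, so P -> node(tree(tree(false,one),tree(tree(false,one),tree(false,one))),nil).

node(tree(tree(false,one),tree(tree(false,one),tree(false,one))),nil)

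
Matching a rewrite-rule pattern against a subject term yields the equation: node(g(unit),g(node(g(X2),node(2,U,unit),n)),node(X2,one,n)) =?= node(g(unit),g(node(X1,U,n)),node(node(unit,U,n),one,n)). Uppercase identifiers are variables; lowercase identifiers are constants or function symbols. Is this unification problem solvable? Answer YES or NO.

Decompose node/3: g(unit) =?= g(unit),  g(node(g(X2),node(2,U,unit),n)) =?= g(node(X1,U,n)),  node(X2,one,n) =?= node(node(unit,U,n),one,n).
Delete trivial equation g(unit) =?= g(unit).
Decompose g/1: node(g(X2),node(2,U,unit),n) =?= node(X1,U,n).
Decompose node/3: g(X2) =?= X1,  node(2,U,unit) =?= U,  n =?= n.
Bind X1 := g(X2); no other remaining equation mentions X1.
Occurs check fails: U occurs in node(2,U,unit); the equation U =?= node(2,U,unit) has no finite solution.

NO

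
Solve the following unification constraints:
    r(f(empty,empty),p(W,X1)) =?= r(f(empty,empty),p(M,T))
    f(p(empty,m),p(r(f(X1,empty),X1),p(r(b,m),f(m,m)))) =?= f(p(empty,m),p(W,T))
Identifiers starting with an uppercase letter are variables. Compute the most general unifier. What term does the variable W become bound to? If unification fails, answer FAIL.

Decompose r/2: f(empty,empty) =?= f(empty,empty),  p(W,X1) =?= p(M,T).
Delete trivial equation f(empty,empty) =?= f(empty,empty).
Decompose p/2: W =?= M,  X1 =?= T.
Bind W := M; substituting into the one remaining equation that mentions W gives: f(p(empty,m),p(r(f(X1,empty),X1),p(r(b,m),f(m,m)))) =?= f(p(empty,m),p(M,T)).
Bind X1 := T; substituting into the remaining equation gives: f(p(empty,m),p(r(f(T,empty),T),p(r(b,m),f(m,m)))) =?= f(p(empty,m),p(M,T)).
Decompose f/2: p(empty,m) =?= p(empty,m),  p(r(f(T,empty),T),p(r(b,m),f(m,m))) =?= p(M,T).
Delete trivial equation p(empty,m) =?= p(empty,m).
Decompose p/2: r(f(T,empty),T) =?= M,  p(r(b,m),f(m,m)) =?= T.
Bind M := r(f(T,empty),T); no other remaining equation mentions M. Substituting into the earlier binding gives W := r(f(T,empty),T).
Bind T := p(r(b,m),f(m,m)). Substituting into the earlier bindings gives W := r(f(p(r(b,m),f(m,m)),empty),p(r(b,m),f(m,m))), X1 := p(r(b,m),f(m,m)), M := r(f(p(r(b,m),f(m,m)),empty),p(r(b,m),f(m,m))).
MGU = { W -> r(f(p(r(b,m),f(m,m)),empty),p(r(b,m),f(m,m))), X1 -> p(r(b,m),f(m,m)), M -> r(f(p(r(b,m),f(m,m)),empty),p(r(b,m),f(m,m))), T -> p(r(b,m),f(m,m)) }, so W -> r(f(p(r(b,m),f(m,m)),empty),p(r(b,m),f(m,m))).

r(f(p(r(b,m),f(m,m)),empty),p(r(b,m),f(m,m)))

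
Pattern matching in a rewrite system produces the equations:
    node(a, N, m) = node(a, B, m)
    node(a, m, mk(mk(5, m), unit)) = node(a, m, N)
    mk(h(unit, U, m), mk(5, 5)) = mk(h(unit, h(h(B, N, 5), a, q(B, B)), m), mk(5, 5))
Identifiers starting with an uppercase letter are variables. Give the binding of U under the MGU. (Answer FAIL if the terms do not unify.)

Decompose node/3: a = a,  N = B,  m = m.
Delete trivial equation a = a.
Bind N := B; substituting into the 2 remaining equations that mention N gives: node(a, m, mk(mk(5, m), unit)) = node(a, m, B),  mk(h(unit, U, m), mk(5, 5)) = mk(h(unit, h(h(B, B, 5), a, q(B, B)), m), mk(5, 5)).
Delete trivial equation m = m.
Decompose node/3: a = a,  m = m,  mk(mk(5, m), unit) = B.
Delete trivial equation a = a.
Delete trivial equation m = m.
Bind B := mk(mk(5, m), unit); substituting into the remaining equation gives: mk(h(unit, U, m), mk(5, 5)) = mk(h(unit, h(h(mk(mk(5, m), unit), mk(mk(5, m), unit), 5), a, q(mk(mk(5, m), unit), mk(mk(5, m), unit))), m), mk(5, 5)). Substituting into the earlier binding gives N := mk(mk(5, m), unit).
Decompose mk/2: h(unit, U, m) = h(unit, h(h(mk(mk(5, m), unit), mk(mk(5, m), unit), 5), a, q(mk(mk(5, m), unit), mk(mk(5, m), unit))), m),  mk(5, 5) = mk(5, 5).
Decompose h/3: unit = unit,  U = h(h(mk(mk(5, m), unit), mk(mk(5, m), unit), 5), a, q(mk(mk(5, m), unit), mk(mk(5, m), unit))),  m = m.
Delete trivial equation unit = unit.
Bind U := h(h(mk(mk(5, m), unit), mk(mk(5, m), unit), 5), a, q(mk(mk(5, m), unit), mk(mk(5, m), unit))); no other remaining equation mentions U.
Delete trivial equation m = m.
Delete trivial equation mk(5, 5) = mk(5, 5).
MGU = { N := mk(mk(5, m), unit), B := mk(mk(5, m), unit), U := h(h(mk(mk(5, m), unit), mk(mk(5, m), unit), 5), a, q(mk(mk(5, m), unit), mk(mk(5, m), unit))) }, so U := h(h(mk(mk(5, m), unit), mk(mk(5, m), unit), 5), a, q(mk(mk(5, m), unit), mk(mk(5, m), unit))).

h(h(mk(mk(5, m), unit), mk(mk(5, m), unit), 5), a, q(mk(mk(5, m), unit), mk(mk(5, m), unit)))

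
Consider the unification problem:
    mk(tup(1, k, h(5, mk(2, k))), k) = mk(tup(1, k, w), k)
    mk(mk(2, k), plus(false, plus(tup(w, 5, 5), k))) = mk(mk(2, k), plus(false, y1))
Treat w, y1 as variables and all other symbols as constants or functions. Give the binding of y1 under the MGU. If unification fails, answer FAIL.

plus(tup(h(5, mk(2, k)), 5, 5), k)

Decompose mk/2: tup(1, k, h(5, mk(2, k))) = tup(1, k, w),  k = k.
Decompose tup/3: 1 = 1,  k = k,  h(5, mk(2, k)) = w.
Delete trivial equation 1 = 1.
Delete trivial equation k = k.
Bind w := h(5, mk(2, k)); substituting into the one remaining equation that mentions w gives: mk(mk(2, k), plus(false, plus(tup(h(5, mk(2, k)), 5, 5), k))) = mk(mk(2, k), plus(false, y1)).
Delete trivial equation k = k.
Decompose mk/2: mk(2, k) = mk(2, k),  plus(false, plus(tup(h(5, mk(2, k)), 5, 5), k)) = plus(false, y1).
Delete trivial equation mk(2, k) = mk(2, k).
Decompose plus/2: false = false,  plus(tup(h(5, mk(2, k)), 5, 5), k) = y1.
Delete trivial equation false = false.
Bind y1 := plus(tup(h(5, mk(2, k)), 5, 5), k).
MGU = { w ↦ h(5, mk(2, k)), y1 ↦ plus(tup(h(5, mk(2, k)), 5, 5), k) }, so y1 ↦ plus(tup(h(5, mk(2, k)), 5, 5), k).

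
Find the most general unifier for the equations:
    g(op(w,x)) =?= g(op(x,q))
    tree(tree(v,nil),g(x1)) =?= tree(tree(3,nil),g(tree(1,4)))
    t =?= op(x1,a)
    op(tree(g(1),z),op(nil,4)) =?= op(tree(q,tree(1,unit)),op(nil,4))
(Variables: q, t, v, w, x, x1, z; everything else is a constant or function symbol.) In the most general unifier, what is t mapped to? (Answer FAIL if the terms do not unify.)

op(tree(1,4),a)

Decompose g/1: op(w,x) =?= op(x,q).
Decompose op/2: w =?= x,  x =?= q.
Bind w := x; no other remaining equation mentions w.
Bind x := q; no other remaining equation mentions x. Substituting into the earlier binding gives w := q.
Decompose tree/2: tree(v,nil) =?= tree(3,nil),  g(x1) =?= g(tree(1,4)).
Decompose tree/2: v =?= 3,  nil =?= nil.
Bind v := 3; no other remaining equation mentions v.
Delete trivial equation nil =?= nil.
Decompose g/1: x1 =?= tree(1,4).
Bind x1 := tree(1,4); substituting into the one remaining equation that mentions x1 gives: t =?= op(tree(1,4),a).
Bind t := op(tree(1,4),a); no other remaining equation mentions t.
Decompose op/2: tree(g(1),z) =?= tree(q,tree(1,unit)),  op(nil,4) =?= op(nil,4).
Decompose tree/2: g(1) =?= q,  z =?= tree(1,unit).
Bind q := g(1); no other remaining equation mentions q. Substituting into the earlier bindings gives w := g(1), x := g(1).
Bind z := tree(1,unit); no other remaining equation mentions z.
Delete trivial equation op(nil,4) =?= op(nil,4).
MGU = { w ↦ g(1), x ↦ g(1), v ↦ 3, x1 ↦ tree(1,4), t ↦ op(tree(1,4),a), q ↦ g(1), z ↦ tree(1,unit) }, so t ↦ op(tree(1,4),a).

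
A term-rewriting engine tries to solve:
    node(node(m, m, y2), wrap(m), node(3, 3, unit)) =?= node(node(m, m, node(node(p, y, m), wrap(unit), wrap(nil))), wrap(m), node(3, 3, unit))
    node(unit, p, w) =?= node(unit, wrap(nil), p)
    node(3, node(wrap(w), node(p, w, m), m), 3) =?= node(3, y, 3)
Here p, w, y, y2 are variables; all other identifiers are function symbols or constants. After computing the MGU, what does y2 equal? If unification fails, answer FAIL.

node(node(wrap(nil), node(wrap(wrap(nil)), node(wrap(nil), wrap(nil), m), m), m), wrap(unit), wrap(nil))

Decompose node/3: node(m, m, y2) =?= node(m, m, node(node(p, y, m), wrap(unit), wrap(nil))),  wrap(m) =?= wrap(m),  node(3, 3, unit) =?= node(3, 3, unit).
Decompose node/3: m =?= m,  m =?= m,  y2 =?= node(node(p, y, m), wrap(unit), wrap(nil)).
Delete trivial equation m =?= m.
Delete trivial equation m =?= m.
Bind y2 := node(node(p, y, m), wrap(unit), wrap(nil)); no other remaining equation mentions y2.
Delete trivial equation wrap(m) =?= wrap(m).
Delete trivial equation node(3, 3, unit) =?= node(3, 3, unit).
Decompose node/3: unit =?= unit,  p =?= wrap(nil),  w =?= p.
Delete trivial equation unit =?= unit.
Bind p := wrap(nil); substituting into the remaining equations gives: w =?= wrap(nil),  node(3, node(wrap(w), node(wrap(nil), w, m), m), 3) =?= node(3, y, 3). Substituting into the earlier binding gives y2 := node(node(wrap(nil), y, m), wrap(unit), wrap(nil)).
Bind w := wrap(nil); substituting into the remaining equation gives: node(3, node(wrap(wrap(nil)), node(wrap(nil), wrap(nil), m), m), 3) =?= node(3, y, 3).
Decompose node/3: 3 =?= 3,  node(wrap(wrap(nil)), node(wrap(nil), wrap(nil), m), m) =?= y,  3 =?= 3.
Delete trivial equation 3 =?= 3.
Bind y := node(wrap(wrap(nil)), node(wrap(nil), wrap(nil), m), m); no other remaining equation mentions y. Substituting into the earlier binding gives y2 := node(node(wrap(nil), node(wrap(wrap(nil)), node(wrap(nil), wrap(nil), m), m), m), wrap(unit), wrap(nil)).
Delete trivial equation 3 =?= 3.
MGU = { y2 ↦ node(node(wrap(nil), node(wrap(wrap(nil)), node(wrap(nil), wrap(nil), m), m), m), wrap(unit), wrap(nil)), p ↦ wrap(nil), w ↦ wrap(nil), y ↦ node(wrap(wrap(nil)), node(wrap(nil), wrap(nil), m), m) }, so y2 ↦ node(node(wrap(nil), node(wrap(wrap(nil)), node(wrap(nil), wrap(nil), m), m), m), wrap(unit), wrap(nil)).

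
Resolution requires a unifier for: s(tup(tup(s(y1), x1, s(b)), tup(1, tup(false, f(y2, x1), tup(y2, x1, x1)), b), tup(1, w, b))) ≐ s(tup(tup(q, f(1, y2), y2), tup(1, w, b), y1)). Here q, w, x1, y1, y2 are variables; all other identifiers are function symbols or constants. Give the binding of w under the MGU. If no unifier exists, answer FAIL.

tup(false, f(s(b), f(1, s(b))), tup(s(b), f(1, s(b)), f(1, s(b))))

Decompose s/1: tup(tup(s(y1), x1, s(b)), tup(1, tup(false, f(y2, x1), tup(y2, x1, x1)), b), tup(1, w, b)) ≐ tup(tup(q, f(1, y2), y2), tup(1, w, b), y1).
Decompose tup/3: tup(s(y1), x1, s(b)) ≐ tup(q, f(1, y2), y2),  tup(1, tup(false, f(y2, x1), tup(y2, x1, x1)), b) ≐ tup(1, w, b),  tup(1, w, b) ≐ y1.
Decompose tup/3: s(y1) ≐ q,  x1 ≐ f(1, y2),  s(b) ≐ y2.
Bind q := s(y1); no other remaining equation mentions q.
Bind x1 := f(1, y2); substituting into the one remaining equation that mentions x1 gives: tup(1, tup(false, f(y2, f(1, y2)), tup(y2, f(1, y2), f(1, y2))), b) ≐ tup(1, w, b).
Bind y2 := s(b); substituting into the one remaining equation that mentions y2 gives: tup(1, tup(false, f(s(b), f(1, s(b))), tup(s(b), f(1, s(b)), f(1, s(b)))), b) ≐ tup(1, w, b). Substituting into the earlier binding gives x1 := f(1, s(b)).
Decompose tup/3: 1 ≐ 1,  tup(false, f(s(b), f(1, s(b))), tup(s(b), f(1, s(b)), f(1, s(b)))) ≐ w,  b ≐ b.
Delete trivial equation 1 ≐ 1.
Bind w := tup(false, f(s(b), f(1, s(b))), tup(s(b), f(1, s(b)), f(1, s(b)))); substituting into the one remaining equation that mentions w gives: tup(1, tup(false, f(s(b), f(1, s(b))), tup(s(b), f(1, s(b)), f(1, s(b)))), b) ≐ y1.
Delete trivial equation b ≐ b.
Bind y1 := tup(1, tup(false, f(s(b), f(1, s(b))), tup(s(b), f(1, s(b)), f(1, s(b)))), b). Substituting into the earlier binding gives q := s(tup(1, tup(false, f(s(b), f(1, s(b))), tup(s(b), f(1, s(b)), f(1, s(b)))), b)).
MGU = { q -> s(tup(1, tup(false, f(s(b), f(1, s(b))), tup(s(b), f(1, s(b)), f(1, s(b)))), b)), x1 -> f(1, s(b)), y2 -> s(b), w -> tup(false, f(s(b), f(1, s(b))), tup(s(b), f(1, s(b)), f(1, s(b)))), y1 -> tup(1, tup(false, f(s(b), f(1, s(b))), tup(s(b), f(1, s(b)), f(1, s(b)))), b) }, so w -> tup(false, f(s(b), f(1, s(b))), tup(s(b), f(1, s(b)), f(1, s(b)))).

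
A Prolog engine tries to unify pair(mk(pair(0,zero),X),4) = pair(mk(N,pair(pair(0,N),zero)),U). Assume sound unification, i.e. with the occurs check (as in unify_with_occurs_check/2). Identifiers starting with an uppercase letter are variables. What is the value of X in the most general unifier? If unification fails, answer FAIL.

pair(pair(0,pair(0,zero)),zero)

Decompose pair/2: mk(pair(0,zero),X) = mk(N,pair(pair(0,N),zero)),  4 = U.
Decompose mk/2: pair(0,zero) = N,  X = pair(pair(0,N),zero).
Bind N := pair(0,zero); substituting into the one remaining equation that mentions N gives: X = pair(pair(0,pair(0,zero)),zero).
Bind X := pair(pair(0,pair(0,zero)),zero); no other remaining equation mentions X.
Bind U := 4.
MGU = { N = pair(0,zero), X = pair(pair(0,pair(0,zero)),zero), U = 4 }, so X = pair(pair(0,pair(0,zero)),zero).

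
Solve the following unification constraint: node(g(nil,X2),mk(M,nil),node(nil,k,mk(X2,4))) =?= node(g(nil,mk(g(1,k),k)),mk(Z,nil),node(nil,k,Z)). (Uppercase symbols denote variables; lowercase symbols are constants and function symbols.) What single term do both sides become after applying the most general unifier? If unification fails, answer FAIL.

node(g(nil,mk(g(1,k),k)),mk(mk(mk(g(1,k),k),4),nil),node(nil,k,mk(mk(g(1,k),k),4)))

Decompose node/3: g(nil,X2) =?= g(nil,mk(g(1,k),k)),  mk(M,nil) =?= mk(Z,nil),  node(nil,k,mk(X2,4)) =?= node(nil,k,Z).
Decompose g/2: nil =?= nil,  X2 =?= mk(g(1,k),k).
Delete trivial equation nil =?= nil.
Bind X2 := mk(g(1,k),k); substituting into the one remaining equation that mentions X2 gives: node(nil,k,mk(mk(g(1,k),k),4)) =?= node(nil,k,Z).
Decompose mk/2: M =?= Z,  nil =?= nil.
Bind M := Z; no other remaining equation mentions M.
Delete trivial equation nil =?= nil.
Decompose node/3: nil =?= nil,  k =?= k,  mk(mk(g(1,k),k),4) =?= Z.
Delete trivial equation nil =?= nil.
Delete trivial equation k =?= k.
Bind Z := mk(mk(g(1,k),k),4). Substituting into the earlier binding gives M := mk(mk(g(1,k),k),4).
Applying the MGU to either side gives node(g(nil,mk(g(1,k),k)),mk(mk(mk(g(1,k),k),4),nil),node(nil,k,mk(mk(g(1,k),k),4))).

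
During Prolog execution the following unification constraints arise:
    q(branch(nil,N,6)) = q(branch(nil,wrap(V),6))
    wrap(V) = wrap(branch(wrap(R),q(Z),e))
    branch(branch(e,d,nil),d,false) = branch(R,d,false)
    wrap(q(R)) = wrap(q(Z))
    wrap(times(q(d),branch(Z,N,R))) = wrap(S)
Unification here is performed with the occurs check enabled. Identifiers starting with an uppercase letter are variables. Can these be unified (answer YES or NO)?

YES

Decompose q/1: branch(nil,N,6) = branch(nil,wrap(V),6).
Decompose branch/3: nil = nil,  N = wrap(V),  6 = 6.
Delete trivial equation nil = nil.
Bind N := wrap(V); substituting into the one remaining equation that mentions N gives: wrap(times(q(d),branch(Z,wrap(V),R))) = wrap(S).
Delete trivial equation 6 = 6.
Decompose wrap/1: V = branch(wrap(R),q(Z),e).
Bind V := branch(wrap(R),q(Z),e); substituting into the one remaining equation that mentions V gives: wrap(times(q(d),branch(Z,wrap(branch(wrap(R),q(Z),e)),R))) = wrap(S). Substituting into the earlier binding gives N := wrap(branch(wrap(R),q(Z),e)).
Decompose branch/3: branch(e,d,nil) = R,  d = d,  false = false.
Bind R := branch(e,d,nil); substituting into the 2 remaining equations that mention R gives: wrap(q(branch(e,d,nil))) = wrap(q(Z)),  wrap(times(q(d),branch(Z,wrap(branch(wrap(branch(e,d,nil)),q(Z),e)),branch(e,d,nil)))) = wrap(S). Substituting into the earlier bindings gives N := wrap(branch(wrap(branch(e,d,nil)),q(Z),e)), V := branch(wrap(branch(e,d,nil)),q(Z),e).
Delete trivial equation d = d.
Delete trivial equation false = false.
Decompose wrap/1: q(branch(e,d,nil)) = q(Z).
Decompose q/1: branch(e,d,nil) = Z.
Bind Z := branch(e,d,nil); substituting into the remaining equation gives: wrap(times(q(d),branch(branch(e,d,nil),wrap(branch(wrap(branch(e,d,nil)),q(branch(e,d,nil)),e)),branch(e,d,nil)))) = wrap(S). Substituting into the earlier bindings gives N := wrap(branch(wrap(branch(e,d,nil)),q(branch(e,d,nil)),e)), V := branch(wrap(branch(e,d,nil)),q(branch(e,d,nil)),e).
Decompose wrap/1: times(q(d),branch(branch(e,d,nil),wrap(branch(wrap(branch(e,d,nil)),q(branch(e,d,nil)),e)),branch(e,d,nil))) = S.
Bind S := times(q(d),branch(branch(e,d,nil),wrap(branch(wrap(branch(e,d,nil)),q(branch(e,d,nil)),e)),branch(e,d,nil))).
No equations remain and no clash or occurs-check failure arose, so a unifier exists.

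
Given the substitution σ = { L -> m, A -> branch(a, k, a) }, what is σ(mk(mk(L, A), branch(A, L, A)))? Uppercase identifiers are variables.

mk(mk(m, branch(a, k, a)), branch(branch(a, k, a), m, branch(a, k, a)))

Replace each occurrence of L with m.
Replace each occurrence of A with branch(a, k, a).
Result: mk(mk(m, branch(a, k, a)), branch(branch(a, k, a), m, branch(a, k, a))).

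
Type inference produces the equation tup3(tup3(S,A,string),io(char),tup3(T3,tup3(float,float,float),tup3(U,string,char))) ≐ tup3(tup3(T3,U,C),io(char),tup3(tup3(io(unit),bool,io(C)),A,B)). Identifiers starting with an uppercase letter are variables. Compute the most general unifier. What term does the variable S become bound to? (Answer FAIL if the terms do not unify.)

Decompose tup3/3: tup3(S,A,string) ≐ tup3(T3,U,C),  io(char) ≐ io(char),  tup3(T3,tup3(float,float,float),tup3(U,string,char)) ≐ tup3(tup3(io(unit),bool,io(C)),A,B).
Decompose tup3/3: S ≐ T3,  A ≐ U,  string ≐ C.
Bind S := T3; no other remaining equation mentions S.
Bind A := U; substituting into the one remaining equation that mentions A gives: tup3(T3,tup3(float,float,float),tup3(U,string,char)) ≐ tup3(tup3(io(unit),bool,io(C)),U,B).
Bind C := string; substituting into the one remaining equation that mentions C gives: tup3(T3,tup3(float,float,float),tup3(U,string,char)) ≐ tup3(tup3(io(unit),bool,io(string)),U,B).
Delete trivial equation io(char) ≐ io(char).
Decompose tup3/3: T3 ≐ tup3(io(unit),bool,io(string)),  tup3(float,float,float) ≐ U,  tup3(U,string,char) ≐ B.
Bind T3 := tup3(io(unit),bool,io(string)); no other remaining equation mentions T3. Substituting into the earlier binding gives S := tup3(io(unit),bool,io(string)).
Bind U := tup3(float,float,float); substituting into the remaining equation gives: tup3(tup3(float,float,float),string,char) ≐ B. Substituting into the earlier binding gives A := tup3(float,float,float).
Bind B := tup3(tup3(float,float,float),string,char).
MGU = { S -> tup3(io(unit),bool,io(string)), A -> tup3(float,float,float), C -> string, T3 -> tup3(io(unit),bool,io(string)), U -> tup3(float,float,float), B -> tup3(tup3(float,float,float),string,char) }, so S -> tup3(io(unit),bool,io(string)).

tup3(io(unit),bool,io(string))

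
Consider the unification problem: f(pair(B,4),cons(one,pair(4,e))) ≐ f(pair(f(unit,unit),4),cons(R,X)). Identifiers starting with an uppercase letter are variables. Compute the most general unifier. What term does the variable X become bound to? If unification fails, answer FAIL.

Decompose f/2: pair(B,4) ≐ pair(f(unit,unit),4),  cons(one,pair(4,e)) ≐ cons(R,X).
Decompose pair/2: B ≐ f(unit,unit),  4 ≐ 4.
Bind B := f(unit,unit); no other remaining equation mentions B.
Delete trivial equation 4 ≐ 4.
Decompose cons/2: one ≐ R,  pair(4,e) ≐ X.
Bind R := one; no other remaining equation mentions R.
Bind X := pair(4,e).
MGU = { B ↦ f(unit,unit), R ↦ one, X ↦ pair(4,e) }, so X ↦ pair(4,e).

pair(4,e)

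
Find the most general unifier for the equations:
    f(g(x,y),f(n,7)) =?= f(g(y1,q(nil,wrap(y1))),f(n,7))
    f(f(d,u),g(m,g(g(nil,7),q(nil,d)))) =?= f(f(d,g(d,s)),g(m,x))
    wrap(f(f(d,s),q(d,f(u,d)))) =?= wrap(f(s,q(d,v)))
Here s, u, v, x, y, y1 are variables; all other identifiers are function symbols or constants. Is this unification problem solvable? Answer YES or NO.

Decompose f/2: g(x,y) =?= g(y1,q(nil,wrap(y1))),  f(n,7) =?= f(n,7).
Decompose g/2: x =?= y1,  y =?= q(nil,wrap(y1)).
Bind x := y1; substituting into the one remaining equation that mentions x gives: f(f(d,u),g(m,g(g(nil,7),q(nil,d)))) =?= f(f(d,g(d,s)),g(m,y1)).
Bind y := q(nil,wrap(y1)); no other remaining equation mentions y.
Delete trivial equation f(n,7) =?= f(n,7).
Decompose f/2: f(d,u) =?= f(d,g(d,s)),  g(m,g(g(nil,7),q(nil,d))) =?= g(m,y1).
Decompose f/2: d =?= d,  u =?= g(d,s).
Delete trivial equation d =?= d.
Bind u := g(d,s); substituting into the one remaining equation that mentions u gives: wrap(f(f(d,s),q(d,f(g(d,s),d)))) =?= wrap(f(s,q(d,v))).
Decompose g/2: m =?= m,  g(g(nil,7),q(nil,d)) =?= y1.
Delete trivial equation m =?= m.
Bind y1 := g(g(nil,7),q(nil,d)); no other remaining equation mentions y1. Substituting into the earlier bindings gives x := g(g(nil,7),q(nil,d)), y := q(nil,wrap(g(g(nil,7),q(nil,d)))).
Decompose wrap/1: f(f(d,s),q(d,f(g(d,s),d))) =?= f(s,q(d,v)).
Decompose f/2: f(d,s) =?= s,  q(d,f(g(d,s),d)) =?= q(d,v).
Occurs check fails: s occurs in f(d,s); the equation s =?= f(d,s) has no finite solution.

NO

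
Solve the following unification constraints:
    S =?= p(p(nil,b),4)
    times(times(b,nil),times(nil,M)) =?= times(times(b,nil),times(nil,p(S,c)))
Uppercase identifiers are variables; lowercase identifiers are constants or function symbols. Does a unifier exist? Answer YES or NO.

YES

Bind S := p(p(nil,b),4); substituting into the remaining equation gives: times(times(b,nil),times(nil,M)) =?= times(times(b,nil),times(nil,p(p(p(nil,b),4),c))).
Decompose times/2: times(b,nil) =?= times(b,nil),  times(nil,M) =?= times(nil,p(p(p(nil,b),4),c)).
Delete trivial equation times(b,nil) =?= times(b,nil).
Decompose times/2: nil =?= nil,  M =?= p(p(p(nil,b),4),c).
Delete trivial equation nil =?= nil.
Bind M := p(p(p(nil,b),4),c).
No equations remain and no clash or occurs-check failure arose, so a unifier exists.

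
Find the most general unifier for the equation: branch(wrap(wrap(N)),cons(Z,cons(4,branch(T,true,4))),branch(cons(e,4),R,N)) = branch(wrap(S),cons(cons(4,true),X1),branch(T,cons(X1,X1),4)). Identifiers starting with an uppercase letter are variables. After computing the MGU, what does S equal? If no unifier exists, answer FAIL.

Decompose branch/3: wrap(wrap(N)) = wrap(S),  cons(Z,cons(4,branch(T,true,4))) = cons(cons(4,true),X1),  branch(cons(e,4),R,N) = branch(T,cons(X1,X1),4).
Decompose wrap/1: wrap(N) = S.
Bind S := wrap(N); no other remaining equation mentions S.
Decompose cons/2: Z = cons(4,true),  cons(4,branch(T,true,4)) = X1.
Bind Z := cons(4,true); no other remaining equation mentions Z.
Bind X1 := cons(4,branch(T,true,4)); substituting into the remaining equation gives: branch(cons(e,4),R,N) = branch(T,cons(cons(4,branch(T,true,4)),cons(4,branch(T,true,4))),4).
Decompose branch/3: cons(e,4) = T,  R = cons(cons(4,branch(T,true,4)),cons(4,branch(T,true,4))),  N = 4.
Bind T := cons(e,4); substituting into the one remaining equation that mentions T gives: R = cons(cons(4,branch(cons(e,4),true,4)),cons(4,branch(cons(e,4),true,4))). Substituting into the earlier binding gives X1 := cons(4,branch(cons(e,4),true,4)).
Bind R := cons(cons(4,branch(cons(e,4),true,4)),cons(4,branch(cons(e,4),true,4))); no other remaining equation mentions R.
Bind N := 4. Substituting into the earlier binding gives S := wrap(4).
MGU = { S := wrap(4), Z := cons(4,true), X1 := cons(4,branch(cons(e,4),true,4)), T := cons(e,4), R := cons(cons(4,branch(cons(e,4),true,4)),cons(4,branch(cons(e,4),true,4))), N := 4 }, so S := wrap(4).

wrap(4)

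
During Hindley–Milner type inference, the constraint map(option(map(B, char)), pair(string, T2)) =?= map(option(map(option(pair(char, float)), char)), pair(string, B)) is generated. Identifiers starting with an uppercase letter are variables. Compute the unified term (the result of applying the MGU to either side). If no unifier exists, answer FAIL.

map(option(map(option(pair(char, float)), char)), pair(string, option(pair(char, float))))

Decompose map/2: option(map(B, char)) =?= option(map(option(pair(char, float)), char)),  pair(string, T2) =?= pair(string, B).
Decompose option/1: map(B, char) =?= map(option(pair(char, float)), char).
Decompose map/2: B =?= option(pair(char, float)),  char =?= char.
Bind B := option(pair(char, float)); substituting into the one remaining equation that mentions B gives: pair(string, T2) =?= pair(string, option(pair(char, float))).
Delete trivial equation char =?= char.
Decompose pair/2: string =?= string,  T2 =?= option(pair(char, float)).
Delete trivial equation string =?= string.
Bind T2 := option(pair(char, float)).
Applying the MGU to either side gives map(option(map(option(pair(char, float)), char)), pair(string, option(pair(char, float)))).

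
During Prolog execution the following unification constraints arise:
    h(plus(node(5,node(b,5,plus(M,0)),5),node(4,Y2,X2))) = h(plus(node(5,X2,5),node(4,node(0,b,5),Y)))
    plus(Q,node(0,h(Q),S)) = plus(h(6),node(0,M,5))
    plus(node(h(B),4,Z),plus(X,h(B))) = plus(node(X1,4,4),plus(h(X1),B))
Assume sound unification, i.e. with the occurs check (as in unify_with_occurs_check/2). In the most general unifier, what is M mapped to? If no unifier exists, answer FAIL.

FAIL

Decompose h/1: plus(node(5,node(b,5,plus(M,0)),5),node(4,Y2,X2)) = plus(node(5,X2,5),node(4,node(0,b,5),Y)).
Decompose plus/2: node(5,node(b,5,plus(M,0)),5) = node(5,X2,5),  node(4,Y2,X2) = node(4,node(0,b,5),Y).
Decompose node/3: 5 = 5,  node(b,5,plus(M,0)) = X2,  5 = 5.
Delete trivial equation 5 = 5.
Bind X2 := node(b,5,plus(M,0)); substituting into the one remaining equation that mentions X2 gives: node(4,Y2,node(b,5,plus(M,0))) = node(4,node(0,b,5),Y).
Delete trivial equation 5 = 5.
Decompose node/3: 4 = 4,  Y2 = node(0,b,5),  node(b,5,plus(M,0)) = Y.
Delete trivial equation 4 = 4.
Bind Y2 := node(0,b,5); no other remaining equation mentions Y2.
Bind Y := node(b,5,plus(M,0)); no other remaining equation mentions Y.
Decompose plus/2: Q = h(6),  node(0,h(Q),S) = node(0,M,5).
Bind Q := h(6); substituting into the one remaining equation that mentions Q gives: node(0,h(h(6)),S) = node(0,M,5).
Decompose node/3: 0 = 0,  h(h(6)) = M,  S = 5.
Delete trivial equation 0 = 0.
Bind M := h(h(6)); no other remaining equation mentions M. Substituting into the earlier bindings gives X2 := node(b,5,plus(h(h(6)),0)), Y := node(b,5,plus(h(h(6)),0)).
Bind S := 5; no other remaining equation mentions S.
Decompose plus/2: node(h(B),4,Z) = node(X1,4,4),  plus(X,h(B)) = plus(h(X1),B).
Decompose node/3: h(B) = X1,  4 = 4,  Z = 4.
Bind X1 := h(B); substituting into the one remaining equation that mentions X1 gives: plus(X,h(B)) = plus(h(h(B)),B).
Delete trivial equation 4 = 4.
Bind Z := 4; no other remaining equation mentions Z.
Decompose plus/2: X = h(h(B)),  h(B) = B.
Bind X := h(h(B)); no other remaining equation mentions X.
Occurs check fails: B occurs in h(B); the equation B = h(B) has no finite solution.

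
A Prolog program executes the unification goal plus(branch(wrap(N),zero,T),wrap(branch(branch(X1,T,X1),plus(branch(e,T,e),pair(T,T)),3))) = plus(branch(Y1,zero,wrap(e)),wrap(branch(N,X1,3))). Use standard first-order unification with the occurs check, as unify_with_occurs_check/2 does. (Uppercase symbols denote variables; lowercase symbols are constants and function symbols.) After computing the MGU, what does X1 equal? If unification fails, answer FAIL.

Decompose plus/2: branch(wrap(N),zero,T) = branch(Y1,zero,wrap(e)),  wrap(branch(branch(X1,T,X1),plus(branch(e,T,e),pair(T,T)),3)) = wrap(branch(N,X1,3)).
Decompose branch/3: wrap(N) = Y1,  zero = zero,  T = wrap(e).
Bind Y1 := wrap(N); no other remaining equation mentions Y1.
Delete trivial equation zero = zero.
Bind T := wrap(e); substituting into the remaining equation gives: wrap(branch(branch(X1,wrap(e),X1),plus(branch(e,wrap(e),e),pair(wrap(e),wrap(e))),3)) = wrap(branch(N,X1,3)).
Decompose wrap/1: branch(branch(X1,wrap(e),X1),plus(branch(e,wrap(e),e),pair(wrap(e),wrap(e))),3) = branch(N,X1,3).
Decompose branch/3: branch(X1,wrap(e),X1) = N,  plus(branch(e,wrap(e),e),pair(wrap(e),wrap(e))) = X1,  3 = 3.
Bind N := branch(X1,wrap(e),X1); no other remaining equation mentions N. Substituting into the earlier binding gives Y1 := wrap(branch(X1,wrap(e),X1)).
Bind X1 := plus(branch(e,wrap(e),e),pair(wrap(e),wrap(e))); no other remaining equation mentions X1. Substituting into the earlier bindings gives Y1 := wrap(branch(plus(branch(e,wrap(e),e),pair(wrap(e),wrap(e))),wrap(e),plus(branch(e,wrap(e),e),pair(wrap(e),wrap(e))))), N := branch(plus(branch(e,wrap(e),e),pair(wrap(e),wrap(e))),wrap(e),plus(branch(e,wrap(e),e),pair(wrap(e),wrap(e)))).
Delete trivial equation 3 = 3.
MGU = { Y1 ↦ wrap(branch(plus(branch(e,wrap(e),e),pair(wrap(e),wrap(e))),wrap(e),plus(branch(e,wrap(e),e),pair(wrap(e),wrap(e))))), T ↦ wrap(e), N ↦ branch(plus(branch(e,wrap(e),e),pair(wrap(e),wrap(e))),wrap(e),plus(branch(e,wrap(e),e),pair(wrap(e),wrap(e)))), X1 ↦ plus(branch(e,wrap(e),e),pair(wrap(e),wrap(e))) }, so X1 ↦ plus(branch(e,wrap(e),e),pair(wrap(e),wrap(e))).

plus(branch(e,wrap(e),e),pair(wrap(e),wrap(e)))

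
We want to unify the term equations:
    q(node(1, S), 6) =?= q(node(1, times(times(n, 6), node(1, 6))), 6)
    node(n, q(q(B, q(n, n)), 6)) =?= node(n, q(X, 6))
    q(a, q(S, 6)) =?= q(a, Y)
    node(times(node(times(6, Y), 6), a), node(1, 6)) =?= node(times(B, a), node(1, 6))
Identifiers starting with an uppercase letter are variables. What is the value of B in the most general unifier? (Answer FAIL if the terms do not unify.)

node(times(6, q(times(times(n, 6), node(1, 6)), 6)), 6)

Decompose q/2: node(1, S) =?= node(1, times(times(n, 6), node(1, 6))),  6 =?= 6.
Decompose node/2: 1 =?= 1,  S =?= times(times(n, 6), node(1, 6)).
Delete trivial equation 1 =?= 1.
Bind S := times(times(n, 6), node(1, 6)); substituting into the one remaining equation that mentions S gives: q(a, q(times(times(n, 6), node(1, 6)), 6)) =?= q(a, Y).
Delete trivial equation 6 =?= 6.
Decompose node/2: n =?= n,  q(q(B, q(n, n)), 6) =?= q(X, 6).
Delete trivial equation n =?= n.
Decompose q/2: q(B, q(n, n)) =?= X,  6 =?= 6.
Bind X := q(B, q(n, n)); no other remaining equation mentions X.
Delete trivial equation 6 =?= 6.
Decompose q/2: a =?= a,  q(times(times(n, 6), node(1, 6)), 6) =?= Y.
Delete trivial equation a =?= a.
Bind Y := q(times(times(n, 6), node(1, 6)), 6); substituting into the remaining equation gives: node(times(node(times(6, q(times(times(n, 6), node(1, 6)), 6)), 6), a), node(1, 6)) =?= node(times(B, a), node(1, 6)).
Decompose node/2: times(node(times(6, q(times(times(n, 6), node(1, 6)), 6)), 6), a) =?= times(B, a),  node(1, 6) =?= node(1, 6).
Decompose times/2: node(times(6, q(times(times(n, 6), node(1, 6)), 6)), 6) =?= B,  a =?= a.
Bind B := node(times(6, q(times(times(n, 6), node(1, 6)), 6)), 6); no other remaining equation mentions B. Substituting into the earlier binding gives X := q(node(times(6, q(times(times(n, 6), node(1, 6)), 6)), 6), q(n, n)).
Delete trivial equation a =?= a.
Delete trivial equation node(1, 6) =?= node(1, 6).
MGU = { S -> times(times(n, 6), node(1, 6)), X -> q(node(times(6, q(times(times(n, 6), node(1, 6)), 6)), 6), q(n, n)), Y -> q(times(times(n, 6), node(1, 6)), 6), B -> node(times(6, q(times(times(n, 6), node(1, 6)), 6)), 6) }, so B -> node(times(6, q(times(times(n, 6), node(1, 6)), 6)), 6).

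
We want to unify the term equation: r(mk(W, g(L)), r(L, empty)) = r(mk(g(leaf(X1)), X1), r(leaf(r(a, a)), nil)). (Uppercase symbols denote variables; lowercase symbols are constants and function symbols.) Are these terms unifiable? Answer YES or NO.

NO

Decompose r/2: mk(W, g(L)) = mk(g(leaf(X1)), X1),  r(L, empty) = r(leaf(r(a, a)), nil).
Decompose mk/2: W = g(leaf(X1)),  g(L) = X1.
Bind W := g(leaf(X1)); no other remaining equation mentions W.
Bind X1 := g(L); no other remaining equation mentions X1. Substituting into the earlier binding gives W := g(leaf(g(L))).
Decompose r/2: L = leaf(r(a, a)),  empty = nil.
Bind L := leaf(r(a, a)); no other remaining equation mentions L. Substituting into the earlier bindings gives W := g(leaf(g(leaf(r(a, a))))), X1 := g(leaf(r(a, a))).
Clash: constants empty and nil differ; no unifier exists.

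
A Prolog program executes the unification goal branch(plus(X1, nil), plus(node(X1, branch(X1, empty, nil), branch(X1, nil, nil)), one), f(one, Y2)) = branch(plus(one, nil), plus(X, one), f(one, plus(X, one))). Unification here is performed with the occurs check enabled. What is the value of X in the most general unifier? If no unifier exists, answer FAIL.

node(one, branch(one, empty, nil), branch(one, nil, nil))

Decompose branch/3: plus(X1, nil) = plus(one, nil),  plus(node(X1, branch(X1, empty, nil), branch(X1, nil, nil)), one) = plus(X, one),  f(one, Y2) = f(one, plus(X, one)).
Decompose plus/2: X1 = one,  nil = nil.
Bind X1 := one; substituting into the one remaining equation that mentions X1 gives: plus(node(one, branch(one, empty, nil), branch(one, nil, nil)), one) = plus(X, one).
Delete trivial equation nil = nil.
Decompose plus/2: node(one, branch(one, empty, nil), branch(one, nil, nil)) = X,  one = one.
Bind X := node(one, branch(one, empty, nil), branch(one, nil, nil)); substituting into the one remaining equation that mentions X gives: f(one, Y2) = f(one, plus(node(one, branch(one, empty, nil), branch(one, nil, nil)), one)).
Delete trivial equation one = one.
Decompose f/2: one = one,  Y2 = plus(node(one, branch(one, empty, nil), branch(one, nil, nil)), one).
Delete trivial equation one = one.
Bind Y2 := plus(node(one, branch(one, empty, nil), branch(one, nil, nil)), one).
MGU = { X1 -> one, X -> node(one, branch(one, empty, nil), branch(one, nil, nil)), Y2 -> plus(node(one, branch(one, empty, nil), branch(one, nil, nil)), one) }, so X -> node(one, branch(one, empty, nil), branch(one, nil, nil)).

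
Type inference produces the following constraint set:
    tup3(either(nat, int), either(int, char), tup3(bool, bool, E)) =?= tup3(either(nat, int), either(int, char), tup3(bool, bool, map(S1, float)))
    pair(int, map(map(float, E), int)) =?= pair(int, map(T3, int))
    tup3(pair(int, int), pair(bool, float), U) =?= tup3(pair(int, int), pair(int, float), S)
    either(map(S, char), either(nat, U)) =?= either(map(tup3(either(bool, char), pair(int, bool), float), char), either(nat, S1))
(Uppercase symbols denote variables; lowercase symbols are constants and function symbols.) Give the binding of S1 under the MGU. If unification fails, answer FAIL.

FAIL

Decompose tup3/3: either(nat, int) =?= either(nat, int),  either(int, char) =?= either(int, char),  tup3(bool, bool, E) =?= tup3(bool, bool, map(S1, float)).
Delete trivial equation either(nat, int) =?= either(nat, int).
Delete trivial equation either(int, char) =?= either(int, char).
Decompose tup3/3: bool =?= bool,  bool =?= bool,  E =?= map(S1, float).
Delete trivial equation bool =?= bool.
Delete trivial equation bool =?= bool.
Bind E := map(S1, float); substituting into the one remaining equation that mentions E gives: pair(int, map(map(float, map(S1, float)), int)) =?= pair(int, map(T3, int)).
Decompose pair/2: int =?= int,  map(map(float, map(S1, float)), int) =?= map(T3, int).
Delete trivial equation int =?= int.
Decompose map/2: map(float, map(S1, float)) =?= T3,  int =?= int.
Bind T3 := map(float, map(S1, float)); no other remaining equation mentions T3.
Delete trivial equation int =?= int.
Decompose tup3/3: pair(int, int) =?= pair(int, int),  pair(bool, float) =?= pair(int, float),  U =?= S.
Delete trivial equation pair(int, int) =?= pair(int, int).
Decompose pair/2: bool =?= int,  float =?= float.
Clash: constants bool and int differ; no unifier exists.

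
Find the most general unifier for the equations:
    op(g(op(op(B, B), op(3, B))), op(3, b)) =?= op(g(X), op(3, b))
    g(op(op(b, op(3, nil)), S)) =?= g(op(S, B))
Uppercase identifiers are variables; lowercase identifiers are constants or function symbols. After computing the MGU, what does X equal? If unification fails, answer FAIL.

op(op(op(b, op(3, nil)), op(b, op(3, nil))), op(3, op(b, op(3, nil))))

Decompose op/2: g(op(op(B, B), op(3, B))) =?= g(X),  op(3, b) =?= op(3, b).
Decompose g/1: op(op(B, B), op(3, B)) =?= X.
Bind X := op(op(B, B), op(3, B)); no other remaining equation mentions X.
Delete trivial equation op(3, b) =?= op(3, b).
Decompose g/1: op(op(b, op(3, nil)), S) =?= op(S, B).
Decompose op/2: op(b, op(3, nil)) =?= S,  S =?= B.
Bind S := op(b, op(3, nil)); substituting into the remaining equation gives: op(b, op(3, nil)) =?= B.
Bind B := op(b, op(3, nil)). Substituting into the earlier binding gives X := op(op(op(b, op(3, nil)), op(b, op(3, nil))), op(3, op(b, op(3, nil)))).
MGU = { X -> op(op(op(b, op(3, nil)), op(b, op(3, nil))), op(3, op(b, op(3, nil)))), S -> op(b, op(3, nil)), B -> op(b, op(3, nil)) }, so X -> op(op(op(b, op(3, nil)), op(b, op(3, nil))), op(3, op(b, op(3, nil)))).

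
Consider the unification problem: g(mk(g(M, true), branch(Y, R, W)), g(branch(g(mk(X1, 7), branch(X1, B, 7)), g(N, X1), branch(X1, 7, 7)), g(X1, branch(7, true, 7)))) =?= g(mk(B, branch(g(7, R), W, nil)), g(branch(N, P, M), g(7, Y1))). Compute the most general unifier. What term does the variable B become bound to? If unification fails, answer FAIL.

g(branch(7, 7, 7), true)

Decompose g/2: mk(g(M, true), branch(Y, R, W)) =?= mk(B, branch(g(7, R), W, nil)),  g(branch(g(mk(X1, 7), branch(X1, B, 7)), g(N, X1), branch(X1, 7, 7)), g(X1, branch(7, true, 7))) =?= g(branch(N, P, M), g(7, Y1)).
Decompose mk/2: g(M, true) =?= B,  branch(Y, R, W) =?= branch(g(7, R), W, nil).
Bind B := g(M, true); substituting into the one remaining equation that mentions B gives: g(branch(g(mk(X1, 7), branch(X1, g(M, true), 7)), g(N, X1), branch(X1, 7, 7)), g(X1, branch(7, true, 7))) =?= g(branch(N, P, M), g(7, Y1)).
Decompose branch/3: Y =?= g(7, R),  R =?= W,  W =?= nil.
Bind Y := g(7, R); no other remaining equation mentions Y.
Bind R := W; no other remaining equation mentions R. Substituting into the earlier binding gives Y := g(7, W).
Bind W := nil; no other remaining equation mentions W. Substituting into the earlier bindings gives Y := g(7, nil), R := nil.
Decompose g/2: branch(g(mk(X1, 7), branch(X1, g(M, true), 7)), g(N, X1), branch(X1, 7, 7)) =?= branch(N, P, M),  g(X1, branch(7, true, 7)) =?= g(7, Y1).
Decompose branch/3: g(mk(X1, 7), branch(X1, g(M, true), 7)) =?= N,  g(N, X1) =?= P,  branch(X1, 7, 7) =?= M.
Bind N := g(mk(X1, 7), branch(X1, g(M, true), 7)); substituting into the one remaining equation that mentions N gives: g(g(mk(X1, 7), branch(X1, g(M, true), 7)), X1) =?= P.
Bind P := g(g(mk(X1, 7), branch(X1, g(M, true), 7)), X1); no other remaining equation mentions P.
Bind M := branch(X1, 7, 7); no other remaining equation mentions M. Substituting into the earlier bindings gives B := g(branch(X1, 7, 7), true), N := g(mk(X1, 7), branch(X1, g(branch(X1, 7, 7), true), 7)), P := g(g(mk(X1, 7), branch(X1, g(branch(X1, 7, 7), true), 7)), X1).
Decompose g/2: X1 =?= 7,  branch(7, true, 7) =?= Y1.
Bind X1 := 7; no other remaining equation mentions X1. Substituting into the earlier bindings gives B := g(branch(7, 7, 7), true), N := g(mk(7, 7), branch(7, g(branch(7, 7, 7), true), 7)), P := g(g(mk(7, 7), branch(7, g(branch(7, 7, 7), true), 7)), 7), M := branch(7, 7, 7).
Bind Y1 := branch(7, true, 7).
MGU = { B ↦ g(branch(7, 7, 7), true), Y ↦ g(7, nil), R ↦ nil, W ↦ nil, N ↦ g(mk(7, 7), branch(7, g(branch(7, 7, 7), true), 7)), P ↦ g(g(mk(7, 7), branch(7, g(branch(7, 7, 7), true), 7)), 7), M ↦ branch(7, 7, 7), X1 ↦ 7, Y1 ↦ branch(7, true, 7) }, so B ↦ g(branch(7, 7, 7), true).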